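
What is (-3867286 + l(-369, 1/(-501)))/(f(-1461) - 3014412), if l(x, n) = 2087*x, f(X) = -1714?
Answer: 4637389/3016126 ≈ 1.5375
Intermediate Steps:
(-3867286 + l(-369, 1/(-501)))/(f(-1461) - 3014412) = (-3867286 + 2087*(-369))/(-1714 - 3014412) = (-3867286 - 770103)/(-3016126) = -4637389*(-1/3016126) = 4637389/3016126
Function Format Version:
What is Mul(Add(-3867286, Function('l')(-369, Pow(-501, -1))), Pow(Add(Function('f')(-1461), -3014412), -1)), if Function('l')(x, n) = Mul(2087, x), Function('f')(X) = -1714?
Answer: Rational(4637389, 3016126) ≈ 1.5375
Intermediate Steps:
Mul(Add(-3867286, Function('l')(-369, Pow(-501, -1))), Pow(Add(Function('f')(-1461), -3014412), -1)) = Mul(Add(-3867286, Mul(2087, -369)), Pow(Add(-1714, -3014412), -1)) = Mul(Add(-3867286, -770103), Pow(-3016126, -1)) = Mul(-4637389, Rational(-1, 3016126)) = Rational(4637389, 3016126)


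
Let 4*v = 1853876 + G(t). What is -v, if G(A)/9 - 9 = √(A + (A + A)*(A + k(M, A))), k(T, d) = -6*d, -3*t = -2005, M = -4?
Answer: -1853957/4 - 3*I*√40194235/4 ≈ -4.6349e+5 - 4754.9*I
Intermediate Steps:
t = 2005/3 (t = -⅓*(-2005) = 2005/3 ≈ 668.33)
G(A) = 81 + 9*√(A - 10*A²) (G(A) = 81 + 9*√(A + (A + A)*(A - 6*A)) = 81 + 9*√(A + (2*A)*(-5*A)) = 81 + 9*√(A - 10*A²))
v = 1853957/4 + 3*I*√40194235/4 (v = (1853876 + (81 + 9*√(2005*(1 - 10*2005/3)/3)))/4 = (1853876 + (81 + 9*√(2005*(1 - 20050/3)/3)))/4 = (1853876 + (81 + 9*√((2005/3)*(-20047/3))))/4 = (1853876 + (81 + 9*√(-40194235/9)))/4 = (1853876 + (81 + 9*(I*√40194235/3)))/4 = (1853876 + (81 + 3*I*√40194235))/4 = (1853957 + 3*I*√40194235)/4 = 1853957/4 + 3*I*√40194235/4 ≈ 4.6349e+5 + 4754.9*I)
-v = -(1853957/4 + 3*I*√40194235/4) = -1853957/4 - 3*I*√40194235/4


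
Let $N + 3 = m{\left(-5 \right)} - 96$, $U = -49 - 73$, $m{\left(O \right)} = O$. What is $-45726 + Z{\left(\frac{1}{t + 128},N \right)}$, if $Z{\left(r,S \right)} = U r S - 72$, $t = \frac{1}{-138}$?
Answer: $- \frac{807179130}{17663} \approx -45699.0$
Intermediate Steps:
$t = - \frac{1}{138} \approx -0.0072464$
$U = -122$
$N = -104$ ($N = -3 - 101 = -104$)
$Z{\left(r,S \right)} = -72 - 122 S r$ ($Z{\left(r,S \right)} = - 122 r S - 72 = - 122 S r - 72 = -72 - 122 S r$)
$-45726 + Z{\left(\frac{1}{t + 128},N \right)} = -45726 - \left(72 - \frac{12688}{- \frac{1}{138} + 128}\right) = -45726 - \left(72 - \frac{12688}{\frac{17663}{138}}\right) = -45726 - \left(72 - \frac{1750944}{17663}\right) = -45726 + \left(-72 + \frac{1750944}{17663}\right) = -45726 + \frac{479208}{17663} = - \frac{807179130}{17663}$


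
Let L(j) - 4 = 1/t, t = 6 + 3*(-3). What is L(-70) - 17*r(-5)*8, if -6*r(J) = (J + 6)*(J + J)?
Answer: -223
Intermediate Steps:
t = -3 (t = 6 - 9 = -3)
r(J) = -J*(6 + J)/3 (r(J) = -(J + 6)*(J + J)/6 = -(6 + J)*2*J/6 = -J*(6 + J)/3)
L(j) = 11/3 (L(j) = 4 + 1/(-3) = 4 - ⅓ = 11/3)
L(-70) - 17*r(-5)*8 = 11/3 - 17*(-⅓*(-5)*(6 - 5))*8 = 11/3 - 17*(-⅓*(-5)*1)*8 = 11/3 - 17*(5/3)*8 = 11/3 - 85*8/3 = 11/3 - 1*680/3 = 11/3 - 680/3 = -223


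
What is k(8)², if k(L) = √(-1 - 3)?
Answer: -4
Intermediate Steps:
k(L) = 2*I (k(L) = √(-4) = 2*I)
k(8)² = (2*I)² = -4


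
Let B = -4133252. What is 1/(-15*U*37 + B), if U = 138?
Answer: -1/4209842 ≈ -2.3754e-7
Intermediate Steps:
1/(-15*U*37 + B) = 1/(-15*138*37 - 4133252) = 1/(-2070*37 - 4133252) = 1/(-76590 - 4133252) = 1/(-4209842) = -1/4209842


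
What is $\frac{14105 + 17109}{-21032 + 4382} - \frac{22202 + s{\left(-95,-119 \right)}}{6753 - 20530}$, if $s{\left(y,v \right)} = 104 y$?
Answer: $- \frac{112436989}{114693525} \approx -0.98033$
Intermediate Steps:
$\frac{14105 + 17109}{-21032 + 4382} - \frac{22202 + s{\left(-95,-119 \right)}}{6753 - 20530} = \frac{14105 + 17109}{-21032 + 4382} - \frac{22202 + 104 \left(-95\right)}{6753 - 20530} = \frac{31214}{-16650} - \frac{22202 - 9880}{-13777} = 31214 \left(- \frac{1}{16650}\right) - 12322 \left(- \frac{1}{13777}\right) = - \frac{15607}{8325} - - \frac{12322}{13777} = - \frac{15607}{8325} + \frac{12322}{13777} = - \frac{112436989}{114693525}$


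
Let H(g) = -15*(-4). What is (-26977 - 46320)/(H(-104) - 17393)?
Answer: 73297/17333 ≈ 4.2288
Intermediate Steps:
H(g) = 60
(-26977 - 46320)/(H(-104) - 17393) = (-26977 - 46320)/(60 - 17393) = -73297/(-17333) = -73297*(-1/17333) = 73297/17333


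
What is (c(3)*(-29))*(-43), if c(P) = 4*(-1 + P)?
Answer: 9976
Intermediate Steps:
c(P) = -4 + 4*P
(c(3)*(-29))*(-43) = ((-4 + 4*3)*(-29))*(-43) = ((-4 + 12)*(-29))*(-43) = (8*(-29))*(-43) = -232*(-43) = 9976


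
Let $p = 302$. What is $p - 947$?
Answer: $-645$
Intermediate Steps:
$p - 947 = 302 - 947 = -645$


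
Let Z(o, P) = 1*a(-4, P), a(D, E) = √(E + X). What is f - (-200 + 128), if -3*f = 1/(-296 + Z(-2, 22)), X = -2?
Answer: 4730258/65697 + √5/131394 ≈ 72.001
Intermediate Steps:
a(D, E) = √(-2 + E) (a(D, E) = √(E - 2) = √(-2 + E))
Z(o, P) = √(-2 + P) (Z(o, P) = 1*√(-2 + P) = √(-2 + P))
f = -1/(3*(-296 + 2*√5)) (f = -1/(3*(-296 + √(-2 + 22))) = -1/(3*(-296 + √20)) = -1/(3*(-296 + 2*√5)) ≈ 0.0011434)
f - (-200 + 128) = (74/65697 + √5/131394) - (-200 + 128) = (74/65697 + √5/131394) - 1*(-72) = (74/65697 + √5/131394) + 72 = 4730258/65697 + √5/131394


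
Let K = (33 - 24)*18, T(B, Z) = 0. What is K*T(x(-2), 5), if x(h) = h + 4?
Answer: 0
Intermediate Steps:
x(h) = 4 + h
K = 162 (K = 9*18 = 162)
K*T(x(-2), 5) = 162*0 = 0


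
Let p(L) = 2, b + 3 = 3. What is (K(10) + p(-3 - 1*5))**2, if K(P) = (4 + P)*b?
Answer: 4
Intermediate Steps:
b = 0 (b = -3 + 3 = 0)
K(P) = 0 (K(P) = (4 + P)*0 = 0)
(K(10) + p(-3 - 1*5))**2 = (0 + 2)**2 = 2**2 = 4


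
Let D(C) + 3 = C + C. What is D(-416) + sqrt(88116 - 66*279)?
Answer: -835 + sqrt(69702) ≈ -570.99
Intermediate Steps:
D(C) = -3 + 2*C (D(C) = -3 + (C + C) = -3 + 2*C)
D(-416) + sqrt(88116 - 66*279) = (-3 + 2*(-416)) + sqrt(88116 - 66*279) = (-3 - 832) + sqrt(88116 - 18414) = -835 + sqrt(69702)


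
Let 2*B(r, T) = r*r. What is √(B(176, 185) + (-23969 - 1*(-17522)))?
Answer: √9041 ≈ 95.084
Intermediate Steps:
B(r, T) = r²/2 (B(r, T) = (r*r)/2 = r²/2)
√(B(176, 185) + (-23969 - 1*(-17522))) = √((½)*176² + (-23969 - 1*(-17522))) = √((½)*30976 + (-23969 + 17522)) = √(15488 - 6447) = √9041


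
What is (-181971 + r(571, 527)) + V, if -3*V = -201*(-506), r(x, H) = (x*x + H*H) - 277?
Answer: 387620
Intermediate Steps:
r(x, H) = -277 + H² + x² (r(x, H) = (x² + H²) - 277 = (H² + x²) - 277 = -277 + H² + x²)
V = -33902 (V = -(-67)*(-506) = -⅓*101706 = -33902)
(-181971 + r(571, 527)) + V = (-181971 + (-277 + 527² + 571²)) - 33902 = (-181971 + (-277 + 277729 + 326041)) - 33902 = (-181971 + 603493) - 33902 = 421522 - 33902 = 387620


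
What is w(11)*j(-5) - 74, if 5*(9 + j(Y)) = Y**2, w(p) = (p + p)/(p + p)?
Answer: -78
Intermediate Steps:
w(p) = 1 (w(p) = (2*p)/((2*p)) = (2*p)*(1/(2*p)) = 1)
j(Y) = -9 + Y**2/5
w(11)*j(-5) - 74 = 1*(-9 + (1/5)*(-5)**2) - 74 = 1*(-9 + (1/5)*25) - 74 = 1*(-9 + 5) - 74 = 1*(-4) - 74 = -4 - 74 = -78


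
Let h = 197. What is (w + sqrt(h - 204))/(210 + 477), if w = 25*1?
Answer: 25/687 + I*sqrt(7)/687 ≈ 0.03639 + 0.0038512*I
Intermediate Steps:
w = 25
(w + sqrt(h - 204))/(210 + 477) = (25 + sqrt(197 - 204))/(210 + 477) = (25 + sqrt(-7))/687 = (25 + I*sqrt(7))*(1/687) = 25/687 + I*sqrt(7)/687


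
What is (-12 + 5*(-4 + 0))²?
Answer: 1024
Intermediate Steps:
(-12 + 5*(-4 + 0))² = (-12 + 5*(-4))² = (-12 - 20)² = (-32)² = 1024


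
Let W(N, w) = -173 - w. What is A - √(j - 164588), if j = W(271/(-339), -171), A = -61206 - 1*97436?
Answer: -158642 - I*√164590 ≈ -1.5864e+5 - 405.7*I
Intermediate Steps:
A = -158642 (A = -61206 - 97436 = -158642)
j = -2 (j = -173 - 1*(-171) = -173 + 171 = -2)
A - √(j - 164588) = -158642 - √(-2 - 164588) = -158642 - √(-164590) = -158642 - I*√164590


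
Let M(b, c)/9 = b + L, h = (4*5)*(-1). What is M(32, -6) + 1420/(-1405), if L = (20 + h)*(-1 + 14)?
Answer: 80644/281 ≈ 286.99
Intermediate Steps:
h = -20 (h = 20*(-1) = -20)
L = 0 (L = (20 - 20)*(-1 + 14) = 0*13 = 0)
M(b, c) = 9*b (M(b, c) = 9*(b + 0) = 9*b)
M(32, -6) + 1420/(-1405) = 9*32 + 1420/(-1405) = 288 - 1/1405*1420 = 288 - 284/281 = 80644/281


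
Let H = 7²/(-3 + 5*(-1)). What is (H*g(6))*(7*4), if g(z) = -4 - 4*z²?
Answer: 25382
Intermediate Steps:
g(z) = -4 - 4*z²
H = -49/8 (H = 49/(-3 - 5) = 49/(-8) = 49*(-⅛) = -49/8 ≈ -6.1250)
(H*g(6))*(7*4) = (-49*(-4 - 4*6²)/8)*(7*4) = -49*(-4 - 4*36)/8*28 = -49*(-4 - 144)/8*28 = -49/8*(-148)*28 = (1813/2)*28 = 25382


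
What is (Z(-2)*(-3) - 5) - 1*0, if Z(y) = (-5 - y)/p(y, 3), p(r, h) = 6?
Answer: -7/2 ≈ -3.5000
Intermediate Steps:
Z(y) = -5/6 - y/6 (Z(y) = (-5 - y)/6 = (-5 - y)*(1/6) = -5/6 - y/6)
(Z(-2)*(-3) - 5) - 1*0 = ((-5/6 - 1/6*(-2))*(-3) - 5) - 1*0 = ((-5/6 + 1/3)*(-3) - 5) + 0 = (-1/2*(-3) - 5) + 0 = (3/2 - 5) + 0 = -7/2 + 0 = -7/2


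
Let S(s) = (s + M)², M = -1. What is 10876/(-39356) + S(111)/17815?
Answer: 14122583/35056357 ≈ 0.40285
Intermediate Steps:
S(s) = (-1 + s)² (S(s) = (s - 1)² = (-1 + s)²)
10876/(-39356) + S(111)/17815 = 10876/(-39356) + (-1 + 111)²/17815 = 10876*(-1/39356) + 110²*(1/17815) = -2719/9839 + 12100*(1/17815) = -2719/9839 + 2420/3563 = 14122583/35056357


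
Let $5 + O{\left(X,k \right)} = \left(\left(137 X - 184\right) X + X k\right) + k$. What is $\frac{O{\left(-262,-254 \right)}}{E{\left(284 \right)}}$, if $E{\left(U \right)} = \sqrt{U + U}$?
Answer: $\frac{9518725 \sqrt{142}}{284} \approx 3.994 \cdot 10^{5}$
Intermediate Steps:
$E{\left(U \right)} = \sqrt{2} \sqrt{U}$ ($E{\left(U \right)} = \sqrt{2 U} = \sqrt{2} \sqrt{U}$)
$O{\left(X,k \right)} = -5 + k + X k + X \left(-184 + 137 X\right)$ ($O{\left(X,k \right)} = -5 + \left(\left(\left(137 X - 184\right) X + X k\right) + k\right) = -5 + \left(\left(\left(-184 + 137 X\right) X + X k\right) + k\right) = -5 + \left(\left(X \left(-184 + 137 X\right) + X k\right) + k\right) = -5 + \left(\left(X k + X \left(-184 + 137 X\right)\right) + k\right) = -5 + \left(k + X k + X \left(-184 + 137 X\right)\right) = -5 + k + X k + X \left(-184 + 137 X\right)$)
$\frac{O{\left(-262,-254 \right)}}{E{\left(284 \right)}} = \frac{-5 - 254 - -48208 + 137 \left(-262\right)^{2} - -66548}{\sqrt{2} \sqrt{284}} = \frac{-5 - 254 + 48208 + 137 \cdot 68644 + 66548}{\sqrt{2} \cdot 2 \sqrt{71}} = \frac{-5 - 254 + 48208 + 9404228 + 66548}{2 \sqrt{142}} = 9518725 \frac{\sqrt{142}}{284} = \frac{9518725 \sqrt{142}}{284}$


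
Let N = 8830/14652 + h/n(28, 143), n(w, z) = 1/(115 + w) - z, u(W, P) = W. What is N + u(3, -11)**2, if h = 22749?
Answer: -1244098085/8322336 ≈ -149.49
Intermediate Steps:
N = -1318999109/8322336 (N = 8830/14652 + 22749/(((1 - 115*143 - 1*28*143)/(115 + 28))) = 8830*(1/14652) + 22749/(((1 - 16445 - 4004)/143)) = 4415/7326 + 22749/(((1/143)*(-20448))) = 4415/7326 + 22749/(-20448/143) = 4415/7326 + 22749*(-143/20448) = 4415/7326 - 1084369/6816 = -1318999109/8322336 ≈ -158.49)
N + u(3, -11)**2 = -1318999109/8322336 + 3**2 = -1318999109/8322336 + 9 = -1244098085/8322336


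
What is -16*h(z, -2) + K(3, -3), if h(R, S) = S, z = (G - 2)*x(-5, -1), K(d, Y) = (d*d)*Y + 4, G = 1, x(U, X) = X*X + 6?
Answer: 9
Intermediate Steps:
x(U, X) = 6 + X**2 (x(U, X) = X**2 + 6 = 6 + X**2)
K(d, Y) = 4 + Y*d**2 (K(d, Y) = d**2*Y + 4 = Y*d**2 + 4 = 4 + Y*d**2)
z = -7 (z = (1 - 2)*(6 + (-1)**2) = -(6 + 1) = -1*7 = -7)
-16*h(z, -2) + K(3, -3) = -16*(-2) + (4 - 3*3**2) = 32 + (4 - 3*9) = 32 + (4 - 27) = 32 - 23 = 9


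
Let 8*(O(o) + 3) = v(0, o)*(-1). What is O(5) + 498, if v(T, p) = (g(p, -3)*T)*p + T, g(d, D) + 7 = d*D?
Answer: 495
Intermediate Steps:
g(d, D) = -7 + D*d (g(d, D) = -7 + d*D = -7 + D*d)
v(T, p) = T + T*p*(-7 - 3*p) (v(T, p) = ((-7 - 3*p)*T)*p + T = (T*(-7 - 3*p))*p + T = T*p*(-7 - 3*p) + T = T + T*p*(-7 - 3*p))
O(o) = -3 (O(o) = -3 + (-1*0*(-1 + o*(7 + 3*o))*(-1))/8 = -3 + (0*(-1))/8 = -3 + (⅛)*0 = -3 + 0 = -3)
O(5) + 498 = -3 + 498 = 495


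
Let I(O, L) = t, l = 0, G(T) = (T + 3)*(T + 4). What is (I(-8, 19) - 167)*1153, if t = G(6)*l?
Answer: -192551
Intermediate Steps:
G(T) = (3 + T)*(4 + T)
t = 0 (t = (12 + 6² + 7*6)*0 = (12 + 36 + 42)*0 = 90*0 = 0)
I(O, L) = 0
(I(-8, 19) - 167)*1153 = (0 - 167)*1153 = -167*1153 = -192551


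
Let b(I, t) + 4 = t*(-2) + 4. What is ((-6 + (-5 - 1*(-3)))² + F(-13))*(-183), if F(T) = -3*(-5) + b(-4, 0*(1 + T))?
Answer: -14457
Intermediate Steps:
b(I, t) = -2*t (b(I, t) = -4 + (t*(-2) + 4) = -4 + (-2*t + 4) = -4 + (4 - 2*t) = -2*t)
F(T) = 15 (F(T) = -3*(-5) - 0*(1 + T) = 15 - 2*0 = 15 + 0 = 15)
((-6 + (-5 - 1*(-3)))² + F(-13))*(-183) = ((-6 + (-5 - 1*(-3)))² + 15)*(-183) = ((-6 + (-5 + 3))² + 15)*(-183) = ((-6 - 2)² + 15)*(-183) = ((-8)² + 15)*(-183) = (64 + 15)*(-183) = 79*(-183) = -14457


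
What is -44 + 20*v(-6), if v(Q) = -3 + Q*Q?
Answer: 616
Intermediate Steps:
v(Q) = -3 + Q²
-44 + 20*v(-6) = -44 + 20*(-3 + (-6)²) = -44 + 20*(-3 + 36) = -44 + 20*33 = -44 + 660 = 616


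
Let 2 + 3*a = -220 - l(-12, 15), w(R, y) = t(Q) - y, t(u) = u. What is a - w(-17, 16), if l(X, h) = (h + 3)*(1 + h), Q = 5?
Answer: -159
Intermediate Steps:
l(X, h) = (1 + h)*(3 + h) (l(X, h) = (3 + h)*(1 + h) = (1 + h)*(3 + h))
w(R, y) = 5 - y
a = -170 (a = -2/3 + (-220 - (3 + 15**2 + 4*15))/3 = -2/3 + (-220 - (3 + 225 + 60))/3 = -2/3 + (-220 - 1*288)/3 = -2/3 + (-220 - 288)/3 = -2/3 + (1/3)*(-508) = -2/3 - 508/3 = -170)
a - w(-17, 16) = -170 - (5 - 1*16) = -170 - (5 - 16) = -170 - 1*(-11) = -170 + 11 = -159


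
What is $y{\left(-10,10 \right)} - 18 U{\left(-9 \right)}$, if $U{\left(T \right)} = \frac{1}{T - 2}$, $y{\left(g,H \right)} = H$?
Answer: $\frac{128}{11} \approx 11.636$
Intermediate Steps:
$U{\left(T \right)} = \frac{1}{-2 + T}$
$y{\left(-10,10 \right)} - 18 U{\left(-9 \right)} = 10 - \frac{18}{-2 - 9} = 10 - \frac{18}{-11} = 10 - - \frac{18}{11} = 10 + \frac{18}{11} = \frac{128}{11}$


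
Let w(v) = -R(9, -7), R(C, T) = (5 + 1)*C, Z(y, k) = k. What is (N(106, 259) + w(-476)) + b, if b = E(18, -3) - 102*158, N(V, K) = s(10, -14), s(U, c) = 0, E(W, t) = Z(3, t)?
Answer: -16173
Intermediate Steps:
E(W, t) = t
N(V, K) = 0
R(C, T) = 6*C
w(v) = -54 (w(v) = -6*9 = -1*54 = -54)
b = -16119 (b = -3 - 102*158 = -3 - 16116 = -16119)
(N(106, 259) + w(-476)) + b = (0 - 54) - 16119 = -54 - 16119 = -16173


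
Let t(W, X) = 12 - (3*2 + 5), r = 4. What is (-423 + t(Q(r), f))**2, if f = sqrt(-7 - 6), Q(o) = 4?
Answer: 178084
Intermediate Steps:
f = I*sqrt(13) (f = sqrt(-13) = I*sqrt(13) ≈ 3.6056*I)
t(W, X) = 1 (t(W, X) = 12 - (6 + 5) = 12 - 1*11 = 12 - 11 = 1)
(-423 + t(Q(r), f))**2 = (-423 + 1)**2 = (-422)**2 = 178084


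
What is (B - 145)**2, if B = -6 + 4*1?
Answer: 21609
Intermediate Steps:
B = -2 (B = -6 + 4 = -2)
(B - 145)**2 = (-2 - 145)**2 = (-147)**2 = 21609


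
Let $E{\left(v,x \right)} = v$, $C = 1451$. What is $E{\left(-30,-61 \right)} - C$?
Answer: $-1481$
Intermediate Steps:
$E{\left(-30,-61 \right)} - C = -30 - 1451 = -1481$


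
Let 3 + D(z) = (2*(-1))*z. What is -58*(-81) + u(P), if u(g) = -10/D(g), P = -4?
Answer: 4696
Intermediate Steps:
D(z) = -3 - 2*z (D(z) = -3 + (2*(-1))*z = -3 - 2*z)
u(g) = -10/(-3 - 2*g)
-58*(-81) + u(P) = -58*(-81) + 10/(3 + 2*(-4)) = 4698 + 10/(3 - 8) = 4698 + 10/(-5) = 4698 + 10*(-⅕) = 4698 - 2 = 4696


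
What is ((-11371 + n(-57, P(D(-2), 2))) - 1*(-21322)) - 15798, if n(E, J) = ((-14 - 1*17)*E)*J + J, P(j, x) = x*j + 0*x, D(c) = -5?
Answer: -23527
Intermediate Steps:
P(j, x) = j*x (P(j, x) = j*x + 0 = j*x)
n(E, J) = J - 31*E*J (n(E, J) = ((-14 - 17)*E)*J + J = (-31*E)*J + J = -31*E*J + J = J - 31*E*J)
((-11371 + n(-57, P(D(-2), 2))) - 1*(-21322)) - 15798 = ((-11371 + (-5*2)*(1 - 31*(-57))) - 1*(-21322)) - 15798 = ((-11371 - 10*(1 + 1767)) + 21322) - 15798 = ((-11371 - 10*1768) + 21322) - 15798 = ((-11371 - 17680) + 21322) - 15798 = (-29051 + 21322) - 15798 = -7729 - 15798 = -23527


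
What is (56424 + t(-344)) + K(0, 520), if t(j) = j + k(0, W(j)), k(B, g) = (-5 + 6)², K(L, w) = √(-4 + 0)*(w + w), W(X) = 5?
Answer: 56081 + 2080*I ≈ 56081.0 + 2080.0*I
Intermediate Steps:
K(L, w) = 4*I*w (K(L, w) = √(-4)*(2*w) = (2*I)*(2*w) = 4*I*w)
k(B, g) = 1 (k(B, g) = 1² = 1)
t(j) = 1 + j (t(j) = j + 1 = 1 + j)
(56424 + t(-344)) + K(0, 520) = (56424 + (1 - 344)) + 4*I*520 = (56424 - 343) + 2080*I = 56081 + 2080*I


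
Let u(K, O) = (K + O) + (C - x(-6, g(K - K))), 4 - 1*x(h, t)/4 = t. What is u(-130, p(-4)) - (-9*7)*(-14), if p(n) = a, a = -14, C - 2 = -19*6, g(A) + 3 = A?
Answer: -1166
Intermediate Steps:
g(A) = -3 + A
x(h, t) = 16 - 4*t
C = -112 (C = 2 - 19*6 = 2 - 114 = -112)
p(n) = -14
u(K, O) = -140 + K + O (u(K, O) = (K + O) + (-112 - (16 - 4*(-3 + (K - K)))) = (K + O) + (-112 - (16 - 4*(-3 + 0))) = (K + O) + (-112 - (16 - 4*(-3))) = (K + O) + (-112 - (16 + 12)) = (K + O) + (-112 - 1*28) = (K + O) + (-112 - 28) = (K + O) - 140 = -140 + K + O)
u(-130, p(-4)) - (-9*7)*(-14) = (-140 - 130 - 14) - (-9*7)*(-14) = -284 - (-63)*(-14) = -284 - 1*882 = -284 - 882 = -1166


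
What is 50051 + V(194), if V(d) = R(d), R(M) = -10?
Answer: 50041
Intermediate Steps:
V(d) = -10
50051 + V(194) = 50051 - 10 = 50041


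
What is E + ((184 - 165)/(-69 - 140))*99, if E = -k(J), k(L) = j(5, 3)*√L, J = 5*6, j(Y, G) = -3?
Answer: -9 + 3*√30 ≈ 7.4317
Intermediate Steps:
J = 30
k(L) = -3*√L
E = 3*√30 (E = -(-3)*√30 = 3*√30 ≈ 16.432)
E + ((184 - 165)/(-69 - 140))*99 = 3*√30 + ((184 - 165)/(-69 - 140))*99 = 3*√30 + (19/(-209))*99 = 3*√30 + (19*(-1/209))*99 = 3*√30 - 1/11*99 = 3*√30 - 9 = -9 + 3*√30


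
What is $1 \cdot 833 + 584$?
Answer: $1417$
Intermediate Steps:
$1 \cdot 833 + 584 = 833 + 584 = 1417$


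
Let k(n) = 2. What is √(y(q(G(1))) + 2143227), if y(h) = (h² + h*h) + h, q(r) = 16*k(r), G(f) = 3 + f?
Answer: √2145307 ≈ 1464.7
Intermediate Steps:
q(r) = 32 (q(r) = 16*2 = 32)
y(h) = h + 2*h² (y(h) = (h² + h²) + h = 2*h² + h = h + 2*h²)
√(y(q(G(1))) + 2143227) = √(32*(1 + 2*32) + 2143227) = √(32*(1 + 64) + 2143227) = √(32*65 + 2143227) = √(2080 + 2143227) = √2145307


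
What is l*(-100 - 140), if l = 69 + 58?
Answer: -30480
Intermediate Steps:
l = 127
l*(-100 - 140) = 127*(-100 - 140) = 127*(-240) = -30480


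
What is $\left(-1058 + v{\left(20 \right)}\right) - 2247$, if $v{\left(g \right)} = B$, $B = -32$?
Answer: $-3337$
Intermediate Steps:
$v{\left(g \right)} = -32$
$\left(-1058 + v{\left(20 \right)}\right) - 2247 = \left(-1058 - 32\right) - 2247 = -1090 - 2247 = -3337$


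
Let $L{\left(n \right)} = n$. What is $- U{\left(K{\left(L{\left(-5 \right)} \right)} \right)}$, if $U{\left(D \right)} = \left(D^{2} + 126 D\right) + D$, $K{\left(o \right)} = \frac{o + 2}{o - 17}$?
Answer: $- \frac{8391}{484} \approx -17.337$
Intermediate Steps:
$K{\left(o \right)} = \frac{2 + o}{-17 + o}$
$U{\left(D \right)} = D^{2} + 127 D$
$- U{\left(K{\left(L{\left(-5 \right)} \right)} \right)} = - \frac{2 - 5}{-17 - 5} \left(127 + \frac{2 - 5}{-17 - 5}\right) = - \frac{1}{-22} \left(-3\right) \left(127 + \frac{1}{-22} \left(-3\right)\right) = - \left(- \frac{1}{22}\right) \left(-3\right) \left(127 - - \frac{3}{22}\right) = - \frac{3 \left(127 + \frac{3}{22}\right)}{22} = - \frac{3 \cdot 2797}{22 \cdot 22} = \left(-1\right) \frac{8391}{484} = - \frac{8391}{484}$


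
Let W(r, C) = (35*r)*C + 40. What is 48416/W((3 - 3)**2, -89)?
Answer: 6052/5 ≈ 1210.4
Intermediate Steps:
W(r, C) = 40 + 35*C*r (W(r, C) = 35*C*r + 40 = 40 + 35*C*r)
48416/W((3 - 3)**2, -89) = 48416/(40 + 35*(-89)*(3 - 3)**2) = 48416/(40 + 35*(-89)*0**2) = 48416/(40 + 35*(-89)*0) = 48416/(40 + 0) = 48416/40 = 48416*(1/40) = 6052/5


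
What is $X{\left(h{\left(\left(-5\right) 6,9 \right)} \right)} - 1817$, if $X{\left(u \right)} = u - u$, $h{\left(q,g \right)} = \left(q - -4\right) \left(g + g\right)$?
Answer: $-1817$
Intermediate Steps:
$h{\left(q,g \right)} = 2 g \left(4 + q\right)$ ($h{\left(q,g \right)} = \left(q + 4\right) 2 g = \left(4 + q\right) 2 g = 2 g \left(4 + q\right)$)
$X{\left(u \right)} = 0$
$X{\left(h{\left(\left(-5\right) 6,9 \right)} \right)} - 1817 = 0 - 1817 = -1817$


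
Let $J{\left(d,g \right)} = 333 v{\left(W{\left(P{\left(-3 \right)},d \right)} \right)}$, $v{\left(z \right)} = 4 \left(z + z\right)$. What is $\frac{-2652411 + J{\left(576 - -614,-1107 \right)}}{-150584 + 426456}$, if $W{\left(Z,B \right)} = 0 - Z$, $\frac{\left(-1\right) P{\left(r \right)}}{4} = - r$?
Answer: $- \frac{2620443}{275872} \approx -9.4988$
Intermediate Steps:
$P{\left(r \right)} = 4 r$ ($P{\left(r \right)} = - 4 \left(- r\right) = 4 r$)
$W{\left(Z,B \right)} = - Z$
$v{\left(z \right)} = 8 z$ ($v{\left(z \right)} = 4 \cdot 2 z = 8 z$)
$J{\left(d,g \right)} = 31968$ ($J{\left(d,g \right)} = 333 \cdot 8 \left(- 4 \left(-3\right)\right) = 333 \cdot 8 \left(\left(-1\right) \left(-12\right)\right) = 333 \cdot 8 \cdot 12 = 333 \cdot 96 = 31968$)
$\frac{-2652411 + J{\left(576 - -614,-1107 \right)}}{-150584 + 426456} = \frac{-2652411 + 31968}{-150584 + 426456} = - \frac{2620443}{275872}$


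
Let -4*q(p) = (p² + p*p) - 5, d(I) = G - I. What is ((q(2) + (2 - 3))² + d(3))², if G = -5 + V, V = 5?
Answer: 1/256 ≈ 0.0039063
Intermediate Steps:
G = 0 (G = -5 + 5 = 0)
d(I) = -I (d(I) = 0 - I = -I)
q(p) = 5/4 - p²/2 (q(p) = -((p² + p*p) - 5)/4 = -((p² + p²) - 5)/4 = -(2*p² - 5)/4 = -(-5 + 2*p²)/4 = 5/4 - p²/2)
((q(2) + (2 - 3))² + d(3))² = (((5/4 - ½*2²) + (2 - 3))² - 1*3)² = (((5/4 - ½*4) - 1)² - 3)² = (((5/4 - 2) - 1)² - 3)² = ((-¾ - 1)² - 3)² = ((-7/4)² - 3)² = (49/16 - 3)² = (1/16)² = 1/256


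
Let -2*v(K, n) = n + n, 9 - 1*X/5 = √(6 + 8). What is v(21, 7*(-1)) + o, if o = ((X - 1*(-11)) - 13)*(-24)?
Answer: -1025 + 120*√14 ≈ -576.00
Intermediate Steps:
X = 45 - 5*√14 (X = 45 - 5*√(6 + 8) = 45 - 5*√14 ≈ 26.292)
v(K, n) = -n (v(K, n) = -(n + n)/2 = -n)
o = -1032 + 120*√14 (o = (((45 - 5*√14) - 1*(-11)) - 13)*(-24) = (((45 - 5*√14) + 11) - 13)*(-24) = ((56 - 5*√14) - 13)*(-24) = (43 - 5*√14)*(-24) = -1032 + 120*√14 ≈ -583.00)
v(21, 7*(-1)) + o = -7*(-1) + (-1032 + 120*√14) = -1*(-7) + (-1032 + 120*√14) = 7 + (-1032 + 120*√14) = -1025 + 120*√14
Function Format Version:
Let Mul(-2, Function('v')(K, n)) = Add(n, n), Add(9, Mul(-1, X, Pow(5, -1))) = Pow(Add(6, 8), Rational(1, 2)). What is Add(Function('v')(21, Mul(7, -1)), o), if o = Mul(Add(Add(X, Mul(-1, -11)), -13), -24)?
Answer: Add(-1025, Mul(120, Pow(14, Rational(1, 2)))) ≈ -576.00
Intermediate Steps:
X = Add(45, Mul(-5, Pow(14, Rational(1, 2)))) (X = Add(45, Mul(-5, Pow(Add(6, 8), Rational(1, 2)))) = Add(45, Mul(-5, Pow(14, Rational(1, 2)))) ≈ 26.292)
Function('v')(K, n) = Mul(-1, n) (Function('v')(K, n) = Mul(Rational(-1, 2), Add(n, n)) = Mul(Rational(-1, 2), Mul(2, n)) = Mul(-1, n))
o = Add(-1032, Mul(120, Pow(14, Rational(1, 2)))) (o = Mul(Add(Add(Add(45, Mul(-5, Pow(14, Rational(1, 2)))), Mul(-1, -11)), -13), -24) = Mul(Add(Add(Add(45, Mul(-5, Pow(14, Rational(1, 2)))), 11), -13), -24) = Mul(Add(Add(56, Mul(-5, Pow(14, Rational(1, 2)))), -13), -24) = Mul(Add(43, Mul(-5, Pow(14, Rational(1, 2)))), -24) = Add(-1032, Mul(120, Pow(14, Rational(1, 2)))) ≈ -583.00)
Add(Function('v')(21, Mul(7, -1)), o) = Add(Mul(-1, Mul(7, -1)), Add(-1032, Mul(120, Pow(14, Rational(1, 2))))) = Add(Mul(-1, -7), Add(-1032, Mul(120, Pow(14, Rational(1, 2))))) = Add(7, Add(-1032, Mul(120, Pow(14, Rational(1, 2))))) = Add(-1025, Mul(120, Pow(14, Rational(1, 2))))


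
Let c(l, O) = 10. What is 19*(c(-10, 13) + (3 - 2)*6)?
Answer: 304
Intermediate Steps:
19*(c(-10, 13) + (3 - 2)*6) = 19*(10 + (3 - 2)*6) = 19*(10 + 1*6) = 19*(10 + 6) = 19*16 = 304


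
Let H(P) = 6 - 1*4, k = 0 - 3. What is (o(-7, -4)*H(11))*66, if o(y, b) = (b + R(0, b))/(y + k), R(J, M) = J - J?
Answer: 264/5 ≈ 52.800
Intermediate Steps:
k = -3
H(P) = 2 (H(P) = 6 - 4 = 2)
R(J, M) = 0
o(y, b) = b/(-3 + y) (o(y, b) = (b + 0)/(y - 3) = b/(-3 + y))
(o(-7, -4)*H(11))*66 = (-4/(-3 - 7)*2)*66 = (-4/(-10)*2)*66 = (-4*(-1/10)*2)*66 = ((2/5)*2)*66 = (4/5)*66 = 264/5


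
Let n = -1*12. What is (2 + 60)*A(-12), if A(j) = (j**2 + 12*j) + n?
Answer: -744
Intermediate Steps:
n = -12
A(j) = -12 + j**2 + 12*j (A(j) = (j**2 + 12*j) - 12 = -12 + j**2 + 12*j)
(2 + 60)*A(-12) = (2 + 60)*(-12 + (-12)**2 + 12*(-12)) = 62*(-12 + 144 - 144) = 62*(-12) = -744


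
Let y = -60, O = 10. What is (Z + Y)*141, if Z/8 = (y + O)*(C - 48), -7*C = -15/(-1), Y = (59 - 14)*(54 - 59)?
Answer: 19574325/7 ≈ 2.7963e+6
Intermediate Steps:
Y = -225 (Y = 45*(-5) = -225)
C = -15/7 (C = -(-15)/(7*(-1)) = -(-15)*(-1)/7 = -⅐*15 = -15/7 ≈ -2.1429)
Z = 140400/7 (Z = 8*((-60 + 10)*(-15/7 - 48)) = 8*(-50*(-351/7)) = 8*(17550/7) = 140400/7 ≈ 20057.)
(Z + Y)*141 = (140400/7 - 225)*141 = (138825/7)*141 = 19574325/7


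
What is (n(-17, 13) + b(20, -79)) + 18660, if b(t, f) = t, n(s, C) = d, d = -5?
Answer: 18675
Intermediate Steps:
n(s, C) = -5
(n(-17, 13) + b(20, -79)) + 18660 = (-5 + 20) + 18660 = 15 + 18660 = 18675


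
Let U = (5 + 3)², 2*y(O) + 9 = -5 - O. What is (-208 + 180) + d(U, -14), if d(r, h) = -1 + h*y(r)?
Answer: 517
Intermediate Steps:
y(O) = -7 - O/2 (y(O) = -9/2 + (-5 - O)/2 = -9/2 + (-5/2 - O/2) = -7 - O/2)
U = 64 (U = 8² = 64)
d(r, h) = -1 + h*(-7 - r/2)
(-208 + 180) + d(U, -14) = (-208 + 180) + (-1 - ½*(-14)*(14 + 64)) = -28 + (-1 - ½*(-14)*78) = -28 + (-1 + 546) = -28 + 545 = 517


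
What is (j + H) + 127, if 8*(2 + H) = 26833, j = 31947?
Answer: 283409/8 ≈ 35426.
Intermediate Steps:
H = 26817/8 (H = -2 + (⅛)*26833 = -2 + 26833/8 = 26817/8 ≈ 3352.1)
(j + H) + 127 = (31947 + 26817/8) + 127 = 282393/8 + 127 = 283409/8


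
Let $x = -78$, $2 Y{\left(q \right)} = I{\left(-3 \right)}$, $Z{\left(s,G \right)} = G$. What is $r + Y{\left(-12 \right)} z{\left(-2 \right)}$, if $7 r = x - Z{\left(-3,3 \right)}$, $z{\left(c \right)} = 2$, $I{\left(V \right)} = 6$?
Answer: $- \frac{39}{7} \approx -5.5714$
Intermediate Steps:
$Y{\left(q \right)} = 3$ ($Y{\left(q \right)} = \frac{1}{2} \cdot 6 = 3$)
$r = - \frac{81}{7}$ ($r = \frac{-78 - 3}{7} = \frac{1}{7} \left(-81\right) = - \frac{81}{7} \approx -11.571$)
$r + Y{\left(-12 \right)} z{\left(-2 \right)} = - \frac{81}{7} + 3 \cdot 2 = - \frac{81}{7} + 6 = - \frac{39}{7}$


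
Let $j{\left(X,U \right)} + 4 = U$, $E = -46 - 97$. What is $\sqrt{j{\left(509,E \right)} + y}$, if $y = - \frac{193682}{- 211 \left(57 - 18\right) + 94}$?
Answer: $\frac{i \sqrt{8152596005}}{8135} \approx 11.099 i$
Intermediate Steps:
$E = -143$
$j{\left(X,U \right)} = -4 + U$
$y = \frac{193682}{8135}$ ($y = - \frac{193682}{- 211 \left(57 - 18\right) + 94} = - \frac{193682}{\left(-211\right) 39 + 94} = - \frac{193682}{-8229 + 94} = - \frac{193682}{-8135} = \left(-193682\right) \left(- \frac{1}{8135}\right) = \frac{193682}{8135} \approx 23.808$)
$\sqrt{j{\left(509,E \right)} + y} = \sqrt{\left(-4 - 143\right) + \frac{193682}{8135}} = \sqrt{-147 + \frac{193682}{8135}} = \sqrt{- \frac{1002163}{8135}} = \frac{i \sqrt{8152596005}}{8135}$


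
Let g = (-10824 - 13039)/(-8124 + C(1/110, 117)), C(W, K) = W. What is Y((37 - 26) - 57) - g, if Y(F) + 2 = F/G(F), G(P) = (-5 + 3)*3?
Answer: 7317073/2680917 ≈ 2.7293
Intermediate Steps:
g = 2624930/893639 (g = (-10824 - 13039)/(-8124 + 1/110) = -23863/(-8124 + 1/110) = -23863/(-893639/110) = -23863*(-110/893639) = 2624930/893639 ≈ 2.9373)
G(P) = -6 (G(P) = -2*3 = -6)
Y(F) = -2 - F/6 (Y(F) = -2 + F/(-6) = -2 + F*(-⅙) = -2 - F/6)
Y((37 - 26) - 57) - g = (-2 - ((37 - 26) - 57)/6) - 1*2624930/893639 = (-2 - (11 - 57)/6) - 2624930/893639 = (-2 - ⅙*(-46)) - 2624930/893639 = (-2 + 23/3) - 2624930/893639 = 17/3 - 2624930/893639 = 7317073/2680917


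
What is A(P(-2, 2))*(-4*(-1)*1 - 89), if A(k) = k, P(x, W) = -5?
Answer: 425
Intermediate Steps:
A(P(-2, 2))*(-4*(-1)*1 - 89) = -5*(-4*(-1)*1 - 89) = -5*(4*1 - 89) = -5*(4 - 89) = -5*(-85) = 425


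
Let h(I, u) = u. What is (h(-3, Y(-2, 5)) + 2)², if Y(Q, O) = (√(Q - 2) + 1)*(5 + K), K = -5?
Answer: 4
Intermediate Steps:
Y(Q, O) = 0 (Y(Q, O) = (√(Q - 2) + 1)*(5 - 5) = (√(-2 + Q) + 1)*0 = (1 + √(-2 + Q))*0 = 0)
(h(-3, Y(-2, 5)) + 2)² = (0 + 2)² = 2² = 4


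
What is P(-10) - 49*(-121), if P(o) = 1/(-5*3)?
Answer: 88934/15 ≈ 5928.9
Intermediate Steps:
P(o) = -1/15 (P(o) = 1/(-15) = -1/15)
P(-10) - 49*(-121) = -1/15 - 49*(-121) = -1/15 + 5929 = 88934/15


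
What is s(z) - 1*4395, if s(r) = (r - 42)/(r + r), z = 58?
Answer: -127451/29 ≈ -4394.9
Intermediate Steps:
s(r) = (-42 + r)/(2*r) (s(r) = (-42 + r)/((2*r)) = (-42 + r)*(1/(2*r)) = (-42 + r)/(2*r))
s(z) - 1*4395 = (½)*(-42 + 58)/58 - 1*4395 = (½)*(1/58)*16 - 4395 = 4/29 - 4395 = -127451/29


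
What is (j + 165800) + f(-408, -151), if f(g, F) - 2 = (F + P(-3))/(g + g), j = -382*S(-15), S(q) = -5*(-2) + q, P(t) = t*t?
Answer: 68426567/408 ≈ 1.6771e+5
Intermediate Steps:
P(t) = t**2
S(q) = 10 + q
j = 1910 (j = -382*(10 - 15) = -382*(-5) = 1910)
f(g, F) = 2 + (9 + F)/(2*g) (f(g, F) = 2 + (F + (-3)**2)/(g + g) = 2 + (F + 9)/((2*g)) = 2 + (9 + F)*(1/(2*g)) = 2 + (9 + F)/(2*g))
(j + 165800) + f(-408, -151) = (1910 + 165800) + (1/2)*(9 - 151 + 4*(-408))/(-408) = 167710 + (1/2)*(-1/408)*(9 - 151 - 1632) = 167710 + (1/2)*(-1/408)*(-1774) = 167710 + 887/408 = 68426567/408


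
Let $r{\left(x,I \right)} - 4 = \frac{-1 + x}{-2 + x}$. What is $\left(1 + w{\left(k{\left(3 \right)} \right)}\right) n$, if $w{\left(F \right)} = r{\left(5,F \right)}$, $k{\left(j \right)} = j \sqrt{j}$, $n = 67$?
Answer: $\frac{1273}{3} \approx 424.33$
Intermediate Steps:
$r{\left(x,I \right)} = 4 + \frac{-1 + x}{-2 + x}$
$k{\left(j \right)} = j^{\frac{3}{2}}$
$w{\left(F \right)} = \frac{16}{3}$ ($w{\left(F \right)} = \frac{-9 + 5 \cdot 5}{-2 + 5} = \frac{-9 + 25}{3} = \frac{1}{3} \cdot 16 = \frac{16}{3}$)
$\left(1 + w{\left(k{\left(3 \right)} \right)}\right) n = \left(1 + \frac{16}{3}\right) 67 = \frac{19}{3} \cdot 67 = \frac{1273}{3}$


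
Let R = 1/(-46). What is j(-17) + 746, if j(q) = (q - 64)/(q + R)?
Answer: 21772/29 ≈ 750.76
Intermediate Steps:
R = -1/46 ≈ -0.021739
j(q) = (-64 + q)/(-1/46 + q) (j(q) = (q - 64)/(q - 1/46) = (-64 + q)/(-1/46 + q))
j(-17) + 746 = 46*(-64 - 17)/(-1 + 46*(-17)) + 746 = 46*(-81)/(-1 - 782) + 746 = 46*(-81)/(-783) + 746 = 46*(-1/783)*(-81) + 746 = 138/29 + 746 = 21772/29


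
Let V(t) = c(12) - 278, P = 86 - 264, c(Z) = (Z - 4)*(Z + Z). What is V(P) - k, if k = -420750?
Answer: 420664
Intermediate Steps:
c(Z) = 2*Z*(-4 + Z) (c(Z) = (-4 + Z)*(2*Z) = 2*Z*(-4 + Z))
P = -178
V(t) = -86 (V(t) = 2*12*(-4 + 12) - 278 = 2*12*8 - 278 = 192 - 278 = -86)
V(P) - k = -86 - 1*(-420750) = -86 + 420750 = 420664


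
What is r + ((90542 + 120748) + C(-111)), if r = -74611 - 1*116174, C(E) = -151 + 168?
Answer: 20522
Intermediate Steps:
C(E) = 17
r = -190785 (r = -74611 - 116174 = -190785)
r + ((90542 + 120748) + C(-111)) = -190785 + ((90542 + 120748) + 17) = -190785 + (211290 + 17) = -190785 + 211307 = 20522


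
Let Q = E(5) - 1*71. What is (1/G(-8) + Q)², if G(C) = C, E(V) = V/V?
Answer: 314721/64 ≈ 4917.5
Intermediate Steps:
E(V) = 1
Q = -70 (Q = 1 - 1*71 = 1 - 71 = -70)
(1/G(-8) + Q)² = (1/(-8) - 70)² = (-⅛ - 70)² = (-561/8)² = 314721/64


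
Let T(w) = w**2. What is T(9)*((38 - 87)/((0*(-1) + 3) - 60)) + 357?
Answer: 8106/19 ≈ 426.63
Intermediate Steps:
T(9)*((38 - 87)/((0*(-1) + 3) - 60)) + 357 = 9**2*((38 - 87)/((0*(-1) + 3) - 60)) + 357 = 81*(-49/((0 + 3) - 60)) + 357 = 81*(-49/(3 - 60)) + 357 = 81*(-49/(-57)) + 357 = 81*(-49*(-1/57)) + 357 = 81*(49/57) + 357 = 1323/19 + 357 = 8106/19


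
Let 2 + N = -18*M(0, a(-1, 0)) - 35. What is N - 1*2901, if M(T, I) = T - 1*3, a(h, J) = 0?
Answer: -2884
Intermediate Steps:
M(T, I) = -3 + T (M(T, I) = T - 3 = -3 + T)
N = 17 (N = -2 + (-18*(-3 + 0) - 35) = -2 + (-18*(-3) - 35) = -2 + (54 - 35) = -2 + 19 = 17)
N - 1*2901 = 17 - 1*2901 = 17 - 2901 = -2884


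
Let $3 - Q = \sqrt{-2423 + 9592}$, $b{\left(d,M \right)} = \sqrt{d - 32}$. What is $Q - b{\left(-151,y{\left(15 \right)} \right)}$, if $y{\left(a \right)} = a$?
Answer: $3 - \sqrt{7169} - i \sqrt{183} \approx -81.67 - 13.528 i$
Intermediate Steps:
$b{\left(d,M \right)} = \sqrt{-32 + d}$
$Q = 3 - \sqrt{7169}$ ($Q = 3 - \sqrt{-2423 + 9592} = 3 - \sqrt{7169} \approx -81.67$)
$Q - b{\left(-151,y{\left(15 \right)} \right)} = \left(3 - \sqrt{7169}\right) - \sqrt{-32 - 151} = \left(3 - \sqrt{7169}\right) - \sqrt{-183} = \left(3 - \sqrt{7169}\right) - i \sqrt{183} = 3 - \sqrt{7169} - i \sqrt{183}$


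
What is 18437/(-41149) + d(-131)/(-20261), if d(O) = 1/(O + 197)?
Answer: -24654476911/55025512674 ≈ -0.44806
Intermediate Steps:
d(O) = 1/(197 + O)
18437/(-41149) + d(-131)/(-20261) = 18437/(-41149) + 1/((197 - 131)*(-20261)) = 18437*(-1/41149) - 1/20261/66 = -18437/41149 + (1/66)*(-1/20261) = -18437/41149 - 1/1337226 = -24654476911/55025512674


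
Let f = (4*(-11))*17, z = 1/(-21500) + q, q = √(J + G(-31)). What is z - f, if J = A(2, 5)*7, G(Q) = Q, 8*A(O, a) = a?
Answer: 16081999/21500 + I*√426/4 ≈ 748.0 + 5.1599*I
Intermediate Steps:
A(O, a) = a/8
J = 35/8 (J = ((⅛)*5)*7 = (5/8)*7 = 35/8 ≈ 4.3750)
q = I*√426/4 (q = √(35/8 - 31) = √(-213/8) = I*√426/4 ≈ 5.1599*I)
z = -1/21500 + I*√426/4 (z = 1/(-21500) + I*√426/4 = -1/21500 + I*√426/4 ≈ -4.6512e-5 + 5.1599*I)
f = -748 (f = -44*17 = -748)
z - f = (-1/21500 + I*√426/4) - 1*(-748) = (-1/21500 + I*√426/4) + 748 = 16081999/21500 + I*√426/4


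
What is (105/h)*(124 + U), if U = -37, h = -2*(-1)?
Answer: 9135/2 ≈ 4567.5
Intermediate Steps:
h = 2
(105/h)*(124 + U) = (105/2)*(124 - 37) = (105*(1/2))*87 = (105/2)*87 = 9135/2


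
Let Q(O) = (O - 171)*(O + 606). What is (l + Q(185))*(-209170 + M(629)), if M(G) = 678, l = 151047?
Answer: -33800931532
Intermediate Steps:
Q(O) = (-171 + O)*(606 + O)
(l + Q(185))*(-209170 + M(629)) = (151047 + (-103626 + 185² + 435*185))*(-209170 + 678) = (151047 + (-103626 + 34225 + 80475))*(-208492) = (151047 + 11074)*(-208492) = 162121*(-208492) = -33800931532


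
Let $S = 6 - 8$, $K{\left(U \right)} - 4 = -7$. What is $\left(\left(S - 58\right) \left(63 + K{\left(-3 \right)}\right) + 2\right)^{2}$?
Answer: $12945604$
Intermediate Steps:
$K{\left(U \right)} = -3$ ($K{\left(U \right)} = 4 - 7 = -3$)
$S = -2$
$\left(\left(S - 58\right) \left(63 + K{\left(-3 \right)}\right) + 2\right)^{2} = \left(\left(-2 - 58\right) \left(63 - 3\right) + 2\right)^{2} = \left(\left(-60\right) 60 + 2\right)^{2} = \left(-3600 + 2\right)^{2} = \left(-3598\right)^{2} = 12945604$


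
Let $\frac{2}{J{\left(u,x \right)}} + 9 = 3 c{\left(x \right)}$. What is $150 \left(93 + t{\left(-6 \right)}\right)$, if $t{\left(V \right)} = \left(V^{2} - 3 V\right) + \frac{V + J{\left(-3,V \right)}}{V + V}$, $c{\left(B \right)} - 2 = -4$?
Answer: $\frac{66380}{3} \approx 22127.0$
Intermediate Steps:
$c{\left(B \right)} = -2$ ($c{\left(B \right)} = 2 - 4 = -2$)
$J{\left(u,x \right)} = - \frac{2}{15}$ ($J{\left(u,x \right)} = \frac{2}{-9 + 3 \left(-2\right)} = \frac{2}{-9 - 6} = \frac{2}{-15} = 2 \left(- \frac{1}{15}\right) = - \frac{2}{15}$)
$t{\left(V \right)} = V^{2} - 3 V + \frac{- \frac{2}{15} + V}{2 V}$ ($t{\left(V \right)} = \left(V^{2} - 3 V\right) + \frac{V - \frac{2}{15}}{V + V} = \left(V^{2} - 3 V\right) + \frac{- \frac{2}{15} + V}{2 V} = V^{2} - 3 V + \frac{- \frac{2}{15} + V}{2 V}$)
$150 \left(93 + t{\left(-6 \right)}\right) = 150 \left(93 + \left(\frac{1}{2} + \left(-6\right)^{2} - -18 - \frac{1}{15 \left(-6\right)}\right)\right) = 150 \left(93 + \left(\frac{1}{2} + 36 + 18 - - \frac{1}{90}\right)\right) = 150 \left(93 + \left(\frac{1}{2} + 36 + 18 + \frac{1}{90}\right)\right) = 150 \left(93 + \frac{2453}{45}\right) = 150 \cdot \frac{6638}{45} = \frac{66380}{3}$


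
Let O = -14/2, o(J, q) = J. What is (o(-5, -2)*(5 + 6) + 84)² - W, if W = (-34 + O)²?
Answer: -840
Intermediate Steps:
O = -7 (O = -14*½ = -7)
W = 1681 (W = (-34 - 7)² = (-41)² = 1681)
(o(-5, -2)*(5 + 6) + 84)² - W = (-5*(5 + 6) + 84)² - 1*1681 = (-5*11 + 84)² - 1681 = (-55 + 84)² - 1681 = 29² - 1681 = 841 - 1681 = -840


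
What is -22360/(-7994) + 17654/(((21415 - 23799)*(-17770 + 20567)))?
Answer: 37239106801/13326093928 ≈ 2.7944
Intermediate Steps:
-22360/(-7994) + 17654/(((21415 - 23799)*(-17770 + 20567))) = -22360*(-1/7994) + 17654/((-2384*2797)) = 11180/3997 + 17654/(-6668048) = 11180/3997 + 17654*(-1/6668048) = 11180/3997 - 8827/3334024 = 37239106801/13326093928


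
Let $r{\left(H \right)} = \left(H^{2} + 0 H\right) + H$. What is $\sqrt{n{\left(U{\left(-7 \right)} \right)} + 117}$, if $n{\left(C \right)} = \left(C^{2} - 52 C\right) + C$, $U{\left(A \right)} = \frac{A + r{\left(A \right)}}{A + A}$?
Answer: $\frac{\sqrt{1003}}{2} \approx 15.835$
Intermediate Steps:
$r{\left(H \right)} = H + H^{2}$ ($r{\left(H \right)} = \left(H^{2} + 0\right) + H = H^{2} + H = H + H^{2}$)
$U{\left(A \right)} = \frac{A + A \left(1 + A\right)}{2 A}$ ($U{\left(A \right)} = \frac{A + A \left(1 + A\right)}{A + A} = \frac{A + A \left(1 + A\right)}{2 A}$)
$n{\left(C \right)} = C^{2} - 51 C$
$\sqrt{n{\left(U{\left(-7 \right)} \right)} + 117} = \sqrt{\left(1 + \frac{1}{2} \left(-7\right)\right) \left(-51 + \left(1 + \frac{1}{2} \left(-7\right)\right)\right) + 117} = \sqrt{\left(1 - \frac{7}{2}\right) \left(-51 + \left(1 - \frac{7}{2}\right)\right) + 117} = \sqrt{- \frac{5 \left(-51 - \frac{5}{2}\right)}{2} + 117} = \sqrt{\left(- \frac{5}{2}\right) \left(- \frac{107}{2}\right) + 117} = \sqrt{\frac{535}{4} + 117} = \sqrt{\frac{1003}{4}} = \frac{\sqrt{1003}}{2}$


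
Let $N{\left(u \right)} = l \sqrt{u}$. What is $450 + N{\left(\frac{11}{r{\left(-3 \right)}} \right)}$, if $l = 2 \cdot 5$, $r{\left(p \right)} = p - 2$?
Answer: $450 + 2 i \sqrt{55} \approx 450.0 + 14.832 i$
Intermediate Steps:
$r{\left(p \right)} = -2 + p$
$l = 10$
$N{\left(u \right)} = 10 \sqrt{u}$
$450 + N{\left(\frac{11}{r{\left(-3 \right)}} \right)} = 450 + 10 \sqrt{\frac{11}{-2 - 3}} = 450 + 10 \sqrt{\frac{11}{-5}} = 450 + 10 \sqrt{11 \left(- \frac{1}{5}\right)} = 450 + 10 \sqrt{- \frac{11}{5}} = 450 + 10 \frac{i \sqrt{55}}{5} = 450 + 2 i \sqrt{55}$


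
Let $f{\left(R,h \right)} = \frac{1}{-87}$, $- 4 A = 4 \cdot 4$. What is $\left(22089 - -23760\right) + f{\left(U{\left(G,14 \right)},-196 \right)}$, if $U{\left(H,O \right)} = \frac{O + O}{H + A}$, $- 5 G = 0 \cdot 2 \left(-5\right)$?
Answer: $\frac{3988862}{87} \approx 45849.0$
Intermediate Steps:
$A = -4$ ($A = - \frac{4 \cdot 4}{4} = \left(- \frac{1}{4}\right) 16 = -4$)
$G = 0$ ($G = - \frac{0 \cdot 2 \left(-5\right)}{5} = - \frac{0 \left(-5\right)}{5} = \left(- \frac{1}{5}\right) 0 = 0$)
$U{\left(H,O \right)} = \frac{2 O}{-4 + H}$ ($U{\left(H,O \right)} = \frac{O + O}{H - 4} = \frac{2 O}{-4 + H}$)
$f{\left(R,h \right)} = - \frac{1}{87}$
$\left(22089 - -23760\right) + f{\left(U{\left(G,14 \right)},-196 \right)} = \left(22089 - -23760\right) - \frac{1}{87} = \left(22089 + 23760\right) - \frac{1}{87} = 45849 - \frac{1}{87} = \frac{3988862}{87}$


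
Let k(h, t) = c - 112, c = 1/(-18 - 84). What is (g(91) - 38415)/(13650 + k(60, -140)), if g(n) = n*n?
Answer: -3073668/1380875 ≈ -2.2259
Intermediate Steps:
g(n) = n**2
c = -1/102 (c = 1/(-102) = -1/102 ≈ -0.0098039)
k(h, t) = -11425/102 (k(h, t) = -1/102 - 112 = -11425/102)
(g(91) - 38415)/(13650 + k(60, -140)) = (91**2 - 38415)/(13650 - 11425/102) = (8281 - 38415)/(1380875/102) = -30134*102/1380875 = -3073668/1380875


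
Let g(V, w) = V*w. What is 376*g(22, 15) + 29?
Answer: 124109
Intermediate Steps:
376*g(22, 15) + 29 = 376*(22*15) + 29 = 376*330 + 29 = 124080 + 29 = 124109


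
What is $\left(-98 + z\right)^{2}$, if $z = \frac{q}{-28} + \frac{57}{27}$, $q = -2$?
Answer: $\frac{145757329}{15876} \approx 9181.0$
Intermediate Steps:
$z = \frac{275}{126}$ ($z = - \frac{2}{-28} + \frac{57}{27} = \left(-2\right) \left(- \frac{1}{28}\right) + 57 \cdot \frac{1}{27} = \frac{1}{14} + \frac{19}{9} = \frac{275}{126} \approx 2.1825$)
$\left(-98 + z\right)^{2} = \left(-98 + \frac{275}{126}\right)^{2} = \left(- \frac{12073}{126}\right)^{2} = \frac{145757329}{15876}$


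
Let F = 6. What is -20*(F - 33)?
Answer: 540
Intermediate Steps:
-20*(F - 33) = -20*(6 - 33) = -20*(-27) = 540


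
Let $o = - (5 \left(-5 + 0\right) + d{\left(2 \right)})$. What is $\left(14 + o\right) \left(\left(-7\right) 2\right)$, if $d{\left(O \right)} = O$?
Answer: $-518$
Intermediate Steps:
$o = 23$ ($o = - (5 \left(-5 + 0\right) + 2) = - (5 \left(-5\right) + 2) = - (-25 + 2) = \left(-1\right) \left(-23\right) = 23$)
$\left(14 + o\right) \left(\left(-7\right) 2\right) = \left(14 + 23\right) \left(\left(-7\right) 2\right) = 37 \left(-14\right) = -518$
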